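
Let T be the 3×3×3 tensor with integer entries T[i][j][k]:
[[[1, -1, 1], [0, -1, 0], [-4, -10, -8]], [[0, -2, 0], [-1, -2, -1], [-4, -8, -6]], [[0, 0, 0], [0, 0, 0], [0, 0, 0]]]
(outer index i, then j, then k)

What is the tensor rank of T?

3

Lower bound: the mode-3 unfolding of T (rows indexed by k, columns by (i,j) = (0,0), (0,1), (0,2), (1,0), (1,1), (1,2), (2,0), (2,1), (2,2)) is [[1, 0, -4, 0, -1, -4, 0, 0, 0], [-1, -1, -10, -2, -2, -8, 0, 0, 0], [1, 0, -8, 0, -1, -6, 0, 0, 0]].
There the 3×3 minor on rows k ∈ {0, 1, 2}, columns (i,j) ∈ {(0,0), (0,1), (0,2)} is det [[1, 0, -4], [-1, -1, -10], [1, 0, -8]] = 4 ≠ 0, so this unfolding has rank ≥ 3; CP rank is at least every unfolding rank, so rank(T) ≥ 3. (Flattening ranks never certify an upper bound on CP rank; for that we must actually write T with 3 rank-1 terms.)
Upper bound: T is a sum of 3 rank-1 terms, T = (1, 1, 0) (x) (2, 1, 2) (x) (1, 0, 1) + (1, 2, 0) (x) (1, 1, 2) (x) (-1, -1, -1) + (2, 1, 0) (x) (0, 0, 1) (x) (-2, -4, -4) (one valid choice — decompositions are not unique — normalised so each a, b is primitive with positive first nonzero entry; check it by expanding all entries), so rank(T) ≤ 3.
These bounds meet, so rank(T) = 3.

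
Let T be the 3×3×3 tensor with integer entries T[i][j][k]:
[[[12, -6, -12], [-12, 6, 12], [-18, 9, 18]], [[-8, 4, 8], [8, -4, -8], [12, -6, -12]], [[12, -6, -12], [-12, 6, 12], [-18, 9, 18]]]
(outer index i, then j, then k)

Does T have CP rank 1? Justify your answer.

Yes

The mode-1 fibre T[:,0,0] = [12, -8, 12] gives a = [3, -2, 3] (primitive direction); the mode-2 fibre T[0,:,0] = [12, -12, -18] gives b = [2, -2, -3]; then c[k] = T[0,0,k] / (a[0]·b[0]) = [12, -6, -12] / 6 = [2, -1, -2].
Expanding [3, -2, 3] ⊗ [2, -2, -3] ⊗ [2, -1, -2] reproduces all 27 entries of T, so T = [3, -2, 3] ⊗ [2, -2, -3] ⊗ [2, -1, -2] and rank(T) ≤ 1.
Equivalently every frontal slice T[:,:,k] is c[k] times the rank-1 matrix [3, -2, 3] ⊗ [2, -2, -3]. So T has rank 1 (it is nonzero).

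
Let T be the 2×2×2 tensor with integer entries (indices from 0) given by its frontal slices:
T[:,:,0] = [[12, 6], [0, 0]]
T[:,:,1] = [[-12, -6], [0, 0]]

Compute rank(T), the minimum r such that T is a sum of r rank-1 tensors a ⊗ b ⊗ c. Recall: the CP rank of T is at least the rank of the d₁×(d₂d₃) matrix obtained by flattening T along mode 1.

Lower bound: T ≠ 0 (e.g. T[0,0,0] = 12), so rank(T) ≥ 1.
Upper bound: if T = a ⊗ b ⊗ c then every fibre of T is a multiple of the corresponding factor, so read the factors off the fibres through the nonzero entry T[0,0,0] = 12.
The mode-1 fibre T[:,0,0] = [12, 0] gives a = (1, 0) (primitive direction); the mode-2 fibre T[0,:,0] = [12, 6] gives b = (2, 1); then c[k] = T[0,0,k] / (a[0]·b[0]) = [12, -12] / 2 = (6, -6).
Expanding (1, 0) ⊗ (2, 1) ⊗ (6, -6) reproduces all 8 entries of T, so T = (1, 0) ⊗ (2, 1) ⊗ (6, -6) and rank(T) ≤ 1.
These bounds meet, so rank(T) = 1.

1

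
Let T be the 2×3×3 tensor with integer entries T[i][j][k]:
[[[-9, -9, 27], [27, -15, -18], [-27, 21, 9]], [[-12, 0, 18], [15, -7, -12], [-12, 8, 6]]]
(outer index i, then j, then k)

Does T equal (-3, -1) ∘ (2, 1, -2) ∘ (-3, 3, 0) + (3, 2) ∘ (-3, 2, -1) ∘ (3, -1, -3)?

Yes

Reconstruct entrywise from the claimed factors. For example, T[0,1,2] = -18 and Σₗ aₗ[0]bₗ[1]cₗ[2] = (-3)·(1)·(0) + (3)·(2)·(-3) = -18; checking all 18 entries, every one matches. The claim holds.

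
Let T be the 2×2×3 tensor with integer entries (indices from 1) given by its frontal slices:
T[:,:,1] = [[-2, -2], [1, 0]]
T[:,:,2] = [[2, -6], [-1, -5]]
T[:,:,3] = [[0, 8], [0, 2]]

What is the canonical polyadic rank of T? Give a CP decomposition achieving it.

rank(T) = 3

Lower bound: the mode-3 unfolding of T (rows indexed by k, columns by (i,j) = (1,1), (1,2), (2,1), (2,2)) is [[-2, -2, 1, 0], [2, -6, -1, -5], [0, 8, 0, 2]].
There the 3×3 minor on rows k ∈ {1, 2, 3}, columns (i,j) ∈ {(1,1), (1,2), (2,2)} is det [[-2, -2, 0], [2, -6, -5], [0, 8, 2]] = -48 ≠ 0, so this unfolding has rank ≥ 3; CP rank is at least every unfolding rank, so rank(T) ≥ 3. (This is only a lower bound: in general the CP rank may exceed every unfolding rank, so we still need to exhibit 3 rank-1 terms summing to T.)
Upper bound: T is a sum of 3 rank-1 terms, T = [0, 1] ⊗ [0, 1] ⊗ [-1, 0, -2] + [2, -1] ⊗ [1, 1] ⊗ [-1, 1, 0] + [2, 1] ⊗ [0, 1] ⊗ [0, -4, 4] (one valid choice — decompositions are not unique — normalised so each a, b is primitive with positive first nonzero entry; check it by expanding all entries), so rank(T) ≤ 3.
These bounds meet, so rank(T) = 3.
Check entry T[2,2,1] = 0: (1)·(1)·(-1) + (-1)·(1)·(-1) + (1)·(1)·(0) = 0.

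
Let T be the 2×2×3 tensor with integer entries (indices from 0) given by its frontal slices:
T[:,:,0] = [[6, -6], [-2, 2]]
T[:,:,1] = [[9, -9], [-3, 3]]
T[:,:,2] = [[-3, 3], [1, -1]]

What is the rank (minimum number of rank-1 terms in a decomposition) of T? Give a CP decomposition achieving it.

Lower bound: T ≠ 0 (e.g. T[0,0,0] = 6), so rank(T) ≥ 1.
Upper bound: the mode-1 fibre T[:,0,0] = [6, -2] gives a = [3, -1] (primitive direction); the mode-2 fibre T[0,:,0] = [6, -6] gives b = [1, -1]; then c[k] = T[0,0,k] / (a[0]·b[0]) = [6, 9, -3] / 3 = [2, 3, -1].
Expanding [3, -1] (x) [1, -1] (x) [2, 3, -1] reproduces all 12 entries of T, so T = [3, -1] (x) [1, -1] (x) [2, 3, -1] and rank(T) ≤ 1.
These bounds meet, so rank(T) = 1.

rank(T) = 1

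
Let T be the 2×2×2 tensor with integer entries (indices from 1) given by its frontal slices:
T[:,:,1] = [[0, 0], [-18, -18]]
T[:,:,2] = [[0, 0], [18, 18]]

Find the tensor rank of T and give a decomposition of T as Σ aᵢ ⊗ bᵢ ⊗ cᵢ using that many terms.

Lower bound: T ≠ 0 (e.g. T[2,1,1] = -18), so rank(T) ≥ 1.
Upper bound: if T = a ⊗ b ⊗ c then every fibre of T is a multiple of the corresponding factor, so read the factors off the fibres through the nonzero entry T[2,1,1] = -18.
The mode-1 fibre T[:,1,1] = [0, -18] gives a = (0, 1) (primitive direction); the mode-2 fibre T[2,:,1] = [-18, -18] gives b = (1, 1); then c[k] = T[2,1,k] / (a[2]·b[1]) = [-18, 18] / 1 = (-18, 18).
Expanding (0, 1) ⊗ (1, 1) ⊗ (-18, 18) reproduces all 8 entries of T, so T = (0, 1) ⊗ (1, 1) ⊗ (-18, 18) and rank(T) ≤ 1.
These bounds meet, so rank(T) = 1.

rank(T) = 1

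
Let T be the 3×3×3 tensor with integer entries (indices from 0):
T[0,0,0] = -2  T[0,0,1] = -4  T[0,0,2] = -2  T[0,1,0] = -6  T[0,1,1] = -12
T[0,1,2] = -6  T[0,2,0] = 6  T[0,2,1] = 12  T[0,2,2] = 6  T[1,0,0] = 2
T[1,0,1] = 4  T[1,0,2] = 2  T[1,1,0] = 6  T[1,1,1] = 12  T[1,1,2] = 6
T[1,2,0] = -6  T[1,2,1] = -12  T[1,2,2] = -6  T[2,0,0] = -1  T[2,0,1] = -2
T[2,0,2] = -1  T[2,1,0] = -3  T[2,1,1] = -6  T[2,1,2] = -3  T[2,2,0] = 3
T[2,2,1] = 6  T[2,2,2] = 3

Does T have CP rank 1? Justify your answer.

The mode-1 fibre T[:,0,0] = [-2, 2, -1] gives a = [2, -2, 1] (primitive direction); the mode-2 fibre T[0,:,0] = [-2, -6, 6] gives b = [1, 3, -3]; then c[k] = T[0,0,k] / (a[0]·b[0]) = [-2, -4, -2] / 2 = [-1, -2, -1].
Expanding [2, -2, 1] ⊗ [1, 3, -3] ⊗ [-1, -2, -1] reproduces all 27 entries of T, so T = [2, -2, 1] ⊗ [1, 3, -3] ⊗ [-1, -2, -1] and rank(T) ≤ 1.
Equivalently every frontal slice T[:,:,k] is c[k] times the rank-1 matrix [2, -2, 1] ⊗ [1, 3, -3]. So T has rank 1 (it is nonzero).

Yes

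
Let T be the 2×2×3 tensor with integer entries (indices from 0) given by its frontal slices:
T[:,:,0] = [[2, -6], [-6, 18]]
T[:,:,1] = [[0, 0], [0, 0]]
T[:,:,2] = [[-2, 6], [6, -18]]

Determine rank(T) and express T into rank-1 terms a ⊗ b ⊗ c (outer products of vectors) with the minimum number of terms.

rank(T) = 1

Lower bound: T ≠ 0 (e.g. T[0,0,0] = 2), so rank(T) ≥ 1.
Upper bound: if T = a ⊗ b ⊗ c then every fibre of T is a multiple of the corresponding factor, so read the factors off the fibres through the nonzero entry T[0,0,0] = 2.
The mode-1 fibre T[:,0,0] = [2, -6] gives a = (1, -3) (primitive direction); the mode-2 fibre T[0,:,0] = [2, -6] gives b = (1, -3); then c[k] = T[0,0,k] / (a[0]·b[0]) = [2, 0, -2] / 1 = (2, 0, -2).
Expanding (1, -3) ⊗ (1, -3) ⊗ (2, 0, -2) reproduces all 12 entries of T, so T = (1, -3) ⊗ (1, -3) ⊗ (2, 0, -2) and rank(T) ≤ 1.
These bounds meet, so rank(T) = 1.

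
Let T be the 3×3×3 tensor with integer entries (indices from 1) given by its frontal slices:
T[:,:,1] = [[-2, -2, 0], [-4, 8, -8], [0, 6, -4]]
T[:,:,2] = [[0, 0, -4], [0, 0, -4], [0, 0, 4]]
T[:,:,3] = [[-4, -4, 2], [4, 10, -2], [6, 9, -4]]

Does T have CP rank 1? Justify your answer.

No

The mode-3 unfolding of T (rows indexed by k, columns by (i,j) = (1,1), (1,2), (1,3), (2,1), (2,2), (2,3), (3,1), (3,2), (3,3)) is [[-2, -2, 0, -4, 8, -8, 0, 6, -4], [0, 0, -4, 0, 0, -4, 0, 0, 4], [-4, -4, 2, 4, 10, -2, 6, 9, -4]].
There the 3×3 minor on rows k ∈ {1, 2, 3}, columns (i,j) ∈ {(1,1), (1,3), (2,1)} is det [[-2, 0, -4], [0, -4, 0], [-4, 2, 4]] = 96 ≠ 0, so this unfolding has rank ≥ 3; CP rank is at least every unfolding rank, so rank(T) ≥ 3.
In particular rank(T) ≥ 3 > 1, so T is not rank-1.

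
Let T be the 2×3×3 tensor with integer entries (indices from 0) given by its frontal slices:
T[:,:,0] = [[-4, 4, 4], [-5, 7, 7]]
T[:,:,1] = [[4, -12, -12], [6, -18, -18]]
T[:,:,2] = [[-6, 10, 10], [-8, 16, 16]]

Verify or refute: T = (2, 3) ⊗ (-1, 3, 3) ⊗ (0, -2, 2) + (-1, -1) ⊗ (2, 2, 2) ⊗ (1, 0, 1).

Reconstruct entry (0,0,0) from the claimed factors: Σₗ aₗ[0]bₗ[0]cₗ[0] = (2)·(-1)·(0) + (-1)·(2)·(1) = -2, but T[0,0,0] = -4. The claim is false.

No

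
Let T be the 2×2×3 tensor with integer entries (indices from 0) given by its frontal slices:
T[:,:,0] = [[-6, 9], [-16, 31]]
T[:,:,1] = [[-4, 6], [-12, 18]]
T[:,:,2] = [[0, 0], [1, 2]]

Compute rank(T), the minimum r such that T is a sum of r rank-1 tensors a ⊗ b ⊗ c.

Lower bound: the mode-3 unfolding of T (rows indexed by k, columns by (i,j) = (0,0), (0,1), (1,0), (1,1)) is [[-6, 9, -16, 31], [-4, 6, -12, 18], [0, 0, 1, 2]].
There the 2×2 minor on rows k ∈ {0, 1}, columns (i,j) ∈ {(0,0), (1,0)} is det [[-6, -16], [-4, -12]] = 8 ≠ 0, so this unfolding has rank ≥ 2; CP rank is at least every unfolding rank, so rank(T) ≥ 2. (This is only a lower bound: in general the CP rank may exceed every unfolding rank, so we still need to exhibit 2 rank-1 terms summing to T.)
Upper bound — finding two terms. Write S_k = T[:,:,k] for the frontal slices: S₀ = [[-6, 9], [-16, 31]], S₁ = [[-4, 6], [-12, 18]], S₂ = [[0, 0], [1, 2]].
If T = a₁ ⊗ b₁ ⊗ c₁ + a₂ ⊗ b₂ ⊗ c₂ then each S_k = c₁[k]·a₁b₁ᵀ + c₂[k]·a₂b₂ᵀ. S₀ and S₁ are linearly independent, so a₁b₁ᵀ and a₂b₂ᵀ must span the same plane of matrices: they are the rank-1 matrices of the form x·S₀ + y·S₁.
det(x·S₀ + y·S₁) is −42·x² − 28·xy = (-14)·(3·x + 2·y)(x), vanishing at (x:y) = (2:-3) and (0:1).
M₁ = 2·S₀ − 3·S₁ = [[0, 0], [4, 8]] = 4·[0, 1][1, 2]ᵀ and M₂ = S₁ = [[-4, 6], [-12, 18]] = (-2)·[1, 3][2, -3]ᵀ, so take a₁ = [0, 1], b₁ = [1, 2], a₂ = [1, 3], b₂ = [2, -3].
Each slice is an integer combination of E₁ = a₁b₁ᵀ and E₂ = a₂b₂ᵀ: S₀ = 2·E₁ − 3·E₂, S₁ = −2·E₂, S₂ = E₁; reading off coefficients, c₁ = [2, 0, 1] and c₂ = [-3, -2, 0].
Hence T = [0, 1] ⊗ [1, 2] ⊗ [2, 0, 1] + [1, 3] ⊗ [2, -3] ⊗ [-3, -2, 0], so rank(T) ≤ 2.
These bounds meet, so rank(T) = 2.

2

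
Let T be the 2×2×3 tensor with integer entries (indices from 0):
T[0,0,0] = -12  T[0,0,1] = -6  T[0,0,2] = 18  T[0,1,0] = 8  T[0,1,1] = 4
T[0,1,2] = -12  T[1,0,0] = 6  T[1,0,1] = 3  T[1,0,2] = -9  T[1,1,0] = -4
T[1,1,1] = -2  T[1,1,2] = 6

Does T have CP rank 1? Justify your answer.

If T = a ⊗ b ⊗ c then every fibre of T is a multiple of the corresponding factor, so read the factors off the fibres through the nonzero entry T[0,0,0] = -12.
The mode-1 fibre T[:,0,0] = [-12, 6] gives a = [2, -1] (primitive direction); the mode-2 fibre T[0,:,0] = [-12, 8] gives b = [3, -2]; then c[k] = T[0,0,k] / (a[0]·b[0]) = [-12, -6, 18] / 6 = [-2, -1, 3].
Expanding [2, -1] ⊗ [3, -2] ⊗ [-2, -1, 3] reproduces all 12 entries of T, so T = [2, -1] ⊗ [3, -2] ⊗ [-2, -1, 3] and rank(T) ≤ 1.
Equivalently every frontal slice T[:,:,k] is c[k] times the rank-1 matrix [2, -1] ⊗ [3, -2]. So T has rank 1 (it is nonzero).

Yes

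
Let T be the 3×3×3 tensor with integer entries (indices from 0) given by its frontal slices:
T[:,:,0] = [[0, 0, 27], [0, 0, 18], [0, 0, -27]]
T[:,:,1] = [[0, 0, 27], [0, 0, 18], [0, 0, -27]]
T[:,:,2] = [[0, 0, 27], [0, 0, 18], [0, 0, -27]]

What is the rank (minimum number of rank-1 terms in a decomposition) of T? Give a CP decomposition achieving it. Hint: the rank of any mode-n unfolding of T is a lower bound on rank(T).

Lower bound: T ≠ 0 (e.g. T[0,2,0] = 27), so rank(T) ≥ 1.
Upper bound: if T = a (x) b (x) c then every fibre of T is a multiple of the corresponding factor, so read the factors off the fibres through the nonzero entry T[0,2,0] = 27.
The mode-1 fibre T[:,2,0] = [27, 18, -27] gives a = [3, 2, -3] (primitive direction); the mode-2 fibre T[0,:,0] = [0, 0, 27] gives b = [0, 0, 1]; then c[k] = T[0,2,k] / (a[0]·b[2]) = [27, 27, 27] / 3 = [9, 9, 9].
Expanding [3, 2, -3] (x) [0, 0, 1] (x) [9, 9, 9] reproduces all 27 entries of T, so T = [3, 2, -3] (x) [0, 0, 1] (x) [9, 9, 9] and rank(T) ≤ 1.
These bounds meet, so rank(T) = 1.

rank(T) = 1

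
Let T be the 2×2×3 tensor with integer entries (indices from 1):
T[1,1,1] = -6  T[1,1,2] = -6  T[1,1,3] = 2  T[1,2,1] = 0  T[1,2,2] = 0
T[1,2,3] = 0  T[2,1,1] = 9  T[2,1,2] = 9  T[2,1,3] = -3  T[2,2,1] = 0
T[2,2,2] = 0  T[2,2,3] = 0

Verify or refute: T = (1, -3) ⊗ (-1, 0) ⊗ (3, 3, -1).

No

Reconstruct entry (1,1,1) from the claimed factors: Σₗ aₗ[1]bₗ[1]cₗ[1] = (1)·(-1)·(3) = -3, but T[1,1,1] = -6. The claim is false.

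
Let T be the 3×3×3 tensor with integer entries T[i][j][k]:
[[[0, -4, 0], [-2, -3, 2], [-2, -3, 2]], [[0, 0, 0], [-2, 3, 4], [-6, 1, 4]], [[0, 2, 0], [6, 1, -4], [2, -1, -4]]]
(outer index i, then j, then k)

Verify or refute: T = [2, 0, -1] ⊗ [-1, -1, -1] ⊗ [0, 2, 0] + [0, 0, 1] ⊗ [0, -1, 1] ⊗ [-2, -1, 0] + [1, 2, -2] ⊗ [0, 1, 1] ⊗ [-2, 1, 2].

No

Reconstruct entry (1,1,0) from the claimed factors: Σₗ aₗ[1]bₗ[1]cₗ[0] = (0)·(-1)·(0) + (0)·(-1)·(-2) + (2)·(1)·(-2) = -4, but T[1,1,0] = -2. The claim is false.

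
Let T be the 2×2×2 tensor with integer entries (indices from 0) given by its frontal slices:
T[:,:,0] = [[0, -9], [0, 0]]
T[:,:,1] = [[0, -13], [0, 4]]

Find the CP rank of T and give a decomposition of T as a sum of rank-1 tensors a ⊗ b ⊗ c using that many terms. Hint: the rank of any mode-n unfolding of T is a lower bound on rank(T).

rank(T) = 2

Lower bound: the mode-3 unfolding of T (rows indexed by k, columns by (i,j) = (0,0), (0,1), (1,0), (1,1)) is [[0, -9, 0, 0], [0, -13, 0, 4]].
There the 2×2 minor on rows k ∈ {0, 1}, columns (i,j) ∈ {(0,1), (1,1)} is det [[-9, 0], [-13, 4]] = -36 ≠ 0, so this unfolding has rank ≥ 2; CP rank is at least every unfolding rank, so rank(T) ≥ 2. (Unfolding ranks only ever bound the CP rank from below — rank(T) can be strictly larger than all of them — so the matching upper bound has to come from an explicit 2-term decomposition.)
Upper bound — finding two terms. Every mode-2 slice of T is a multiple of one matrix: T[:,j,:] = b[j]·M with b = [0, 1] and M = [[-9, -13], [0, 4]] (rows indexed by i, columns by k). So it suffices to write M as a sum of two rank-1 matrices.
Splitting M by its rows (i = 0, 1), M = [1, 0][-9, -13]ᵀ + [0, 1][0, 4]ᵀ.
Hence T = [1, 0] ⊗ [0, 1] ⊗ [-9, -13] + [0, 1] ⊗ [0, 1] ⊗ [0, 4], so rank(T) ≤ 2.
These bounds meet, so rank(T) = 2.
Check entry T[1,0,0] = 0: (0)·(0)·(-9) + (1)·(0)·(0) = 0.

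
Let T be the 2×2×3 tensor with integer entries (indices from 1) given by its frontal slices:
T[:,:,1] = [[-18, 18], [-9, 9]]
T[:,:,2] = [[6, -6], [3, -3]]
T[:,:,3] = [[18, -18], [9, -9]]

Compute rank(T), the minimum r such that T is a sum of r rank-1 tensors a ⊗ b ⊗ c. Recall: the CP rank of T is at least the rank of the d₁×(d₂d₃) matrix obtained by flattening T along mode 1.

Lower bound: T ≠ 0 (e.g. T[1,1,1] = -18), so rank(T) ≥ 1.
Upper bound: the mode-1 fibre T[:,1,1] = [-18, -9] gives a = (2, 1) (primitive direction); the mode-2 fibre T[1,:,1] = [-18, 18] gives b = (1, -1); then c[k] = T[1,1,k] / (a[1]·b[1]) = [-18, 6, 18] / 2 = (-9, 3, 9).
Expanding (2, 1) ⊗ (1, -1) ⊗ (-9, 3, 9) reproduces all 12 entries of T, so T = (2, 1) ⊗ (1, -1) ⊗ (-9, 3, 9) and rank(T) ≤ 1.
These bounds meet, so rank(T) = 1.

1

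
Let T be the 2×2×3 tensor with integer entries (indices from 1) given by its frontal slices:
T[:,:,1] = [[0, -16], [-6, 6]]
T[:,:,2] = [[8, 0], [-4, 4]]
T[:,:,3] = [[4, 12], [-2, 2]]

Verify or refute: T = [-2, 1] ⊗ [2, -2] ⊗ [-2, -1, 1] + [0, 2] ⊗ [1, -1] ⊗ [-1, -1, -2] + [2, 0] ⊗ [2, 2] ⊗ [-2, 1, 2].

Reconstruct entrywise from the claimed factors. For example, T[2,1,2] = -4 and Σₗ aₗ[2]bₗ[1]cₗ[2] = (1)·(2)·(-1) + (2)·(1)·(-1) + (0)·(2)·(1) = -4; checking all 12 entries, every one matches. The claim holds.

Yes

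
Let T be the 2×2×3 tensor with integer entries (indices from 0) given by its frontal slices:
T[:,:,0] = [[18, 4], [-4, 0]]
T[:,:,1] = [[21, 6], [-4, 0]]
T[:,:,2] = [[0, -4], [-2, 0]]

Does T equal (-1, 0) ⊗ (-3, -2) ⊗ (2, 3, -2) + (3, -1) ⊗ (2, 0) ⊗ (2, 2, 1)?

Yes

Reconstruct entrywise from the claimed factors. For example, T[1,1,1] = 0 and Σₗ aₗ[1]bₗ[1]cₗ[1] = (0)·(-2)·(3) + (-1)·(0)·(2) = 0; checking all 12 entries, every one matches. The claim holds.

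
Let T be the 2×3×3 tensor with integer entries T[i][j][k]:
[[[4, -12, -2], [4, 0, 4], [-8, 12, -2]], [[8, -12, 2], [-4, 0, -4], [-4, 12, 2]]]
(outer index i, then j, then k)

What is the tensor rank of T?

2

Lower bound: in the mode-2 unfolding of T (rows indexed by j, columns by (i,k)) the 2×2 minor on rows j ∈ {0, 1}, columns (i,k) ∈ {(0,0), (0,1)} is det [[4, -12], [4, 0]] = 48 ≠ 0, so that unfolding has rank ≥ 2 and hence rank(T) ≥ 2 (CP rank is at least every unfolding rank, though it can be larger).
Upper bound: with S_k = T[:,:,k], the two rank-1 terms a₁b₁ᵀ, a₂b₂ᵀ are the rank-1 members of the pencil x·S₀ + y·S₁.
The 2×2 minor of x·S₀ + y·S₁ on rows {0,1}, columns {0,1} is −48·x² + 96·xy = (-48)·(x − 2·y)(x), vanishing at (x:y) = (2:1) and (0:1).
M₁ = 2·S₀ + S₁ = [[-4, 8, -4], [4, -8, 4]] = (-4)·(1, -1)(1, -2, 1)ᵀ and M₂ = S₁ = [[-12, 0, 12], [-12, 0, 12]] = (-12)·(1, 1)(1, 0, -1)ᵀ, so take a₁ = (1, -1), b₁ = (1, -2, 1), a₂ = (1, 1), b₂ = (1, 0, -1).
Each slice is an integer combination of E₁ = a₁b₁ᵀ and E₂ = a₂b₂ᵀ: S₀ = −2·E₁ + 6·E₂, S₁ = −12·E₂, S₂ = −2·E₁; reading off coefficients, c₁ = (-2, 0, -2) and c₂ = (6, -12, 0).
Hence T = (1, -1) (x) (1, -2, 1) (x) (-2, 0, -2) + (1, 1) (x) (1, 0, -1) (x) (6, -12, 0), so rank(T) ≤ 2.
These bounds meet, so rank(T) = 2.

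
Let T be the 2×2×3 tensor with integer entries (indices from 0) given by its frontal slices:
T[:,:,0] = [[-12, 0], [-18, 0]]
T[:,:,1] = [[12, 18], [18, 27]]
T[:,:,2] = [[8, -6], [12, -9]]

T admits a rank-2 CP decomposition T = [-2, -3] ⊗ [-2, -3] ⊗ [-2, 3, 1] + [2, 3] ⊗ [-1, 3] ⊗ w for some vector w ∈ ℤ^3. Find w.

Subtract the known terms from T to get the rank-1 residual R = [2, 3] ⊗ [-1, 3] ⊗ w, so R[i,j,k] = a[i]·b[j]·w[k]. Pick indices with nonzero a[0]·b[0] = (2)·(-1) = -2. Only the fibre through (0,0,·) is needed: R[0,0,:] = T[0,0,:] − Σₗ aₗ[0]bₗ[0]cₗ = [-12, 12, 8] − (-2)·(-2)·[-2, 3, 1] = [-4, 0, 4]. Then w[k] = R[0,0,k] / -2 for each k, giving w = [-4, 0, 4] / -2 = [2, 0, -2].

w = [2, 0, -2]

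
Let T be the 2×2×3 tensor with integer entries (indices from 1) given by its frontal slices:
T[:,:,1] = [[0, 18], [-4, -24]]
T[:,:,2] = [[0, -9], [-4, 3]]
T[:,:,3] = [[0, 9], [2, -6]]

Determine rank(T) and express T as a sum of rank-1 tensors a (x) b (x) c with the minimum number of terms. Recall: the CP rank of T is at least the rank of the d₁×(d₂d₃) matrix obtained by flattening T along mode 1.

Lower bound: the mode-1 unfolding of T (rows indexed by i, columns by (j,k) = (1,1), (1,2), (1,3), (2,1), (2,2), (2,3)) is [[0, 0, 0, 18, -9, 9], [-4, -4, 2, -24, 3, -6]].
There the 2×2 minor on rows i ∈ {1, 2}, columns (j,k) ∈ {(1,1), (2,1)} is det [[0, 18], [-4, -24]] = 72 ≠ 0, so this unfolding has rank ≥ 2; CP rank is at least every unfolding rank, so rank(T) ≥ 2. (This is only a lower bound: in general the CP rank may exceed every unfolding rank, so we still need to exhibit 2 rank-1 terms summing to T.)
Upper bound — finding two terms. Write S_k = T[:,:,k] for the frontal slices: S₁ = [[0, 18], [-4, -24]], S₂ = [[0, -9], [-4, 3]], S₃ = [[0, 9], [2, -6]].
If T = a₁ (x) b₁ (x) c₁ + a₂ (x) b₂ (x) c₂ then each S_k = c₁[k]·a₁b₁ᵀ + c₂[k]·a₂b₂ᵀ. S₁ and S₂ are linearly independent, so a₁b₁ᵀ and a₂b₂ᵀ must span the same plane of matrices: they are the rank-1 matrices of the form x·S₁ + y·S₂.
det(x·S₁ + y·S₂) is 72·x² + 36·xy − 36·y² = 36·(2·x − y)(x + y), vanishing at (x:y) = (1:2) and (1:-1).
M₁ = S₁ + 2·S₂ = [[0, 0], [-12, -18]] = (-6)·[0, 1][2, 3]ᵀ and M₂ = S₁ − S₂ = [[0, 27], [0, -27]] = 27·[1, -1][0, 1]ᵀ, so take a₁ = [0, 1], b₁ = [2, 3], a₂ = [1, -1], b₂ = [0, 1].
Each slice is an integer combination of E₁ = a₁b₁ᵀ and E₂ = a₂b₂ᵀ: S₁ = −2·E₁ + 18·E₂, S₂ = −2·E₁ − 9·E₂, S₃ = E₁ + 9·E₂; reading off coefficients, c₁ = [-2, -2, 1] and c₂ = [18, -9, 9].
Hence T = [0, 1] (x) [2, 3] (x) [-2, -2, 1] + [1, -1] (x) [0, 1] (x) [18, -9, 9], so rank(T) ≤ 2.
These bounds meet, so rank(T) = 2.

rank(T) = 2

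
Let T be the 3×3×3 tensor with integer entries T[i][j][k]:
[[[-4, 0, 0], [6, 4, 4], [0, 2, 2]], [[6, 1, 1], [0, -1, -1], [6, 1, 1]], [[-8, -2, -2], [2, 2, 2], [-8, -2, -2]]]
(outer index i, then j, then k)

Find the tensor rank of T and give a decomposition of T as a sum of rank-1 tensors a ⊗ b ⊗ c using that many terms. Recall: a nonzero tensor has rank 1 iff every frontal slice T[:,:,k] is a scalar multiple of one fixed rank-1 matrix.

Lower bound: the mode-1 unfolding of T (rows indexed by i, columns by (j,k) = (0,0), (0,1), (0,2), (1,0), (1,1), (1,2), (2,0), (2,1), (2,2)) is [[-4, 0, 0, 6, 4, 4, 0, 2, 2], [6, 1, 1, 0, -1, -1, 6, 1, 1], [-8, -2, -2, 2, 2, 2, -8, -2, -2]].
There the 3×3 minor on rows i ∈ {0, 1, 2}, columns (j,k) ∈ {(0,0), (0,1), (1,0)} is det [[-4, 0, 6], [6, 1, 0], [-8, -2, 2]] = -32 ≠ 0, so this unfolding has rank ≥ 3; CP rank is at least every unfolding rank, so rank(T) ≥ 3. (This is only a lower bound: in general the CP rank may exceed every unfolding rank, so we still need to exhibit 3 rank-1 terms summing to T.)
Upper bound: T is a sum of 3 rank-1 terms, T = [1, -1, 1] ⊗ [2, 1, 2] ⊗ [-2, 0, 0] + [1, 0, 0] ⊗ [1, 1, 2] ⊗ [4, 2, 2] + [2, -1, 2] ⊗ [1, -1, 1] ⊗ [-2, -1, -1] (written with every a and b primitive with positive leading entry and the scale carried by c; CP decompositions are not unique, and this one is verified by expanding entrywise), so rank(T) ≤ 3.
These bounds meet, so rank(T) = 3.
Check entry T[1,2,2] = 1: (-1)·(2)·(0) + (0)·(2)·(2) + (-1)·(1)·(-1) = 1.

rank(T) = 3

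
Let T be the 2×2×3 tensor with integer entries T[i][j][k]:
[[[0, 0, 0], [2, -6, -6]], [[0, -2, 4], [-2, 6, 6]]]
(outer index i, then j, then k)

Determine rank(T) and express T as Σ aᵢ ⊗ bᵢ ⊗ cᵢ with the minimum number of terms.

Lower bound: the mode-2 unfolding of T (rows indexed by j, columns by (i,k) = (0,0), (0,1), (0,2), (1,0), (1,1), (1,2)) is [[0, 0, 0, 0, -2, 4], [2, -6, -6, -2, 6, 6]].
There the 2×2 minor on rows j ∈ {0, 1}, columns (i,k) ∈ {(0,0), (1,1)} is det [[0, -2], [2, 6]] = 4 ≠ 0, so this unfolding has rank ≥ 2; CP rank is at least every unfolding rank, so rank(T) ≥ 2. (Unfolding ranks only ever bound the CP rank from below — rank(T) can be strictly larger than all of them — so the matching upper bound has to come from an explicit 2-term decomposition.)
Upper bound — finding two terms. Write S_k = T[:,:,k] for the frontal slices: S₀ = [[0, 2], [0, -2]], S₁ = [[0, -6], [-2, 6]], S₂ = [[0, -6], [4, 6]].
If T = a₁ ⊗ b₁ ⊗ c₁ + a₂ ⊗ b₂ ⊗ c₂ then each S_k = c₁[k]·a₁b₁ᵀ + c₂[k]·a₂b₂ᵀ. S₀ and S₁ are linearly independent, so a₁b₁ᵀ and a₂b₂ᵀ must span the same plane of matrices: they are the rank-1 matrices of the form x·S₀ + y·S₁.
det(x·S₀ + y·S₁) is 4·xy − 12·y² = 4·(x − 3·y)(y), vanishing at (x:y) = (3:1) and (1:0).
M₁ = 3·S₀ + S₁ = [[0, 0], [-2, 0]] = (-2)·[0, 1][1, 0]ᵀ and M₂ = S₀ = [[0, 2], [0, -2]] = 2·[1, -1][0, 1]ᵀ, so take a₁ = [0, 1], b₁ = [1, 0], a₂ = [1, -1], b₂ = [0, 1].
Each slice is an integer combination of E₁ = a₁b₁ᵀ and E₂ = a₂b₂ᵀ: S₀ = 2·E₂, S₁ = −2·E₁ − 6·E₂, S₂ = 4·E₁ − 6·E₂; reading off coefficients, c₁ = [0, -2, 4] and c₂ = [2, -6, -6].
Hence T = [0, 1] ⊗ [1, 0] ⊗ [0, -2, 4] + [1, -1] ⊗ [0, 1] ⊗ [2, -6, -6], so rank(T) ≤ 2.
These bounds meet, so rank(T) = 2.

rank(T) = 2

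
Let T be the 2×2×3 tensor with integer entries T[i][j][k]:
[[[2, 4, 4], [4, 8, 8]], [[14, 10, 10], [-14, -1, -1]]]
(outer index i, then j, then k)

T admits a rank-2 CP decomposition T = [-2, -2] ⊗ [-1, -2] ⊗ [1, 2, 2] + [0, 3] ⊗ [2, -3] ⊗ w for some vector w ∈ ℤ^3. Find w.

Subtract the known terms from T to get the rank-1 residual R = [0, 3] ⊗ [2, -3] ⊗ w, so R[i,j,k] = a[i]·b[j]·w[k]. Pick indices with nonzero a[1]·b[0] = (3)·(2) = 6. Only the fibre through (1,0,·) is needed: R[1,0,:] = T[1,0,:] − Σₗ aₗ[1]bₗ[0]cₗ = [14, 10, 10] − (-2)·(-1)·[1, 2, 2] = [12, 6, 6]. Then w[k] = R[1,0,k] / 6 for each k, giving w = [12, 6, 6] / 6 = [2, 1, 1].

w = [2, 1, 1]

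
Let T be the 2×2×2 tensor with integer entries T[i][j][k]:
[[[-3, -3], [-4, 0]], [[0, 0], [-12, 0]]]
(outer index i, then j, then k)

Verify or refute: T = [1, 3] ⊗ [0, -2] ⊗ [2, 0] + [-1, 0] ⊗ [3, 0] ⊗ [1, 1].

Reconstruct entrywise from the claimed factors. For example, T[1,0,1] = 0 and Σₗ aₗ[1]bₗ[0]cₗ[1] = (3)·(0)·(0) + (0)·(3)·(1) = 0; checking all 8 entries, every one matches. The claim holds.

Yes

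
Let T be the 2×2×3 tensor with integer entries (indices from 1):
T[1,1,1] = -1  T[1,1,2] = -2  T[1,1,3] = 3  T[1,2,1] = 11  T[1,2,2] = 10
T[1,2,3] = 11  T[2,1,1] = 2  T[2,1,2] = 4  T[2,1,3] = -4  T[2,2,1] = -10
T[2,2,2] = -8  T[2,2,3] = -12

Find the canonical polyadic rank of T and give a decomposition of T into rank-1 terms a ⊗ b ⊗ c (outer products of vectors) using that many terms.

rank(T) = 3

Lower bound: the mode-3 unfolding of T (rows indexed by k, columns by (i,j) = (1,1), (1,2), (2,1), (2,2)) is [[-1, 11, 2, -10], [-2, 10, 4, -8], [3, 11, -4, -12]].
There the 3×3 minor on rows k ∈ {1, 2, 3}, columns (i,j) ∈ {(1,1), (1,2), (2,1)} is det [[-1, 11, 2], [-2, 10, 4], [3, 11, -4]] = 24 ≠ 0, so this unfolding has rank ≥ 3; CP rank is at least every unfolding rank, so rank(T) ≥ 3. (Unfolding ranks only ever bound the CP rank from below — rank(T) can be strictly larger than all of them — so the matching upper bound has to come from an explicit 3-term decomposition.)
Upper bound: T is a sum of 3 rank-1 terms, T = [1, -2] ⊗ [1, 1] ⊗ [-1, -2, 1] + [1, -1] ⊗ [1, -1] ⊗ [-4, -4, -2] + [1, -1] ⊗ [1, 2] ⊗ [4, 4, 4] (written with every a and b primitive with positive leading entry and the scale carried by c; CP decompositions are not unique, and this one is verified by expanding entrywise), so rank(T) ≤ 3.
These bounds meet, so rank(T) = 3.
Check entry T[1,1,1] = -1: (1)·(1)·(-1) + (1)·(1)·(-4) + (1)·(1)·(4) = -1.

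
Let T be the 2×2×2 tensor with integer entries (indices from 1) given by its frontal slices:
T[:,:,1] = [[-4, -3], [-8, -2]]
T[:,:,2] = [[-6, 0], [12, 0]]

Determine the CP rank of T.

2

Lower bound: the mode-2 unfolding of T (rows indexed by j, columns by (i,k) = (1,1), (1,2), (2,1), (2,2)) is [[-4, -6, -8, 12], [-3, 0, -2, 0]].
There the 2×2 minor on rows j ∈ {1, 2}, columns (i,k) ∈ {(1,1), (1,2)} is det [[-4, -6], [-3, 0]] = -18 ≠ 0, so this unfolding has rank ≥ 2; CP rank is at least every unfolding rank, so rank(T) ≥ 2. (Flattening ranks never certify an upper bound on CP rank; for that we must actually write T with 2 rank-1 terms.)
Upper bound — finding two terms. Write S_k = T[:,:,k] for the frontal slices: S₁ = [[-4, -3], [-8, -2]], S₂ = [[-6, 0], [12, 0]].
If T = a₁ (x) b₁ (x) c₁ + a₂ (x) b₂ (x) c₂ then each S_k = c₁[k]·a₁b₁ᵀ + c₂[k]·a₂b₂ᵀ. S₁ and S₂ are linearly independent, so a₁b₁ᵀ and a₂b₂ᵀ must span the same plane of matrices: they are the rank-1 matrices of the form x·S₁ + y·S₂.
det(x·S₁ + y·S₂) is −16·x² + 48·xy = (-16)·(x − 3·y)(x), vanishing at (x:y) = (3:1) and (0:1).
M₁ = 3·S₁ + S₂ = [[-18, -9], [-12, -6]] = (-3)·(3, 2)(2, 1)ᵀ and M₂ = S₂ = [[-6, 0], [12, 0]] = (-6)·(1, -2)(1, 0)ᵀ, so take a₁ = (3, 2), b₁ = (2, 1), a₂ = (1, -2), b₂ = (1, 0).
Each slice is an integer combination of E₁ = a₁b₁ᵀ and E₂ = a₂b₂ᵀ: S₁ = −E₁ + 2·E₂, S₂ = −6·E₂; reading off coefficients, c₁ = (-1, 0) and c₂ = (2, -6).
Hence T = (3, 2) (x) (2, 1) (x) (-1, 0) + (1, -2) (x) (1, 0) (x) (2, -6), so rank(T) ≤ 2.
These bounds meet, so rank(T) = 2.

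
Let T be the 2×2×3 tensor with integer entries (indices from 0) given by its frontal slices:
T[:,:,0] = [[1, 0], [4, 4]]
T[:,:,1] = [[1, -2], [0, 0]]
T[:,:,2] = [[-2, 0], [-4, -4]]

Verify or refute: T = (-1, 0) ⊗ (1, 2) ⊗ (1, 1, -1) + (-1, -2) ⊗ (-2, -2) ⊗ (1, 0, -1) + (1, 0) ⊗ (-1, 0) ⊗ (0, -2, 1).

Yes

Reconstruct entrywise from the claimed factors. For example, T[0,0,0] = 1 and Σₗ aₗ[0]bₗ[0]cₗ[0] = (-1)·(1)·(1) + (-1)·(-2)·(1) + (1)·(-1)·(0) = 1; checking all 12 entries, every one matches. The claim holds.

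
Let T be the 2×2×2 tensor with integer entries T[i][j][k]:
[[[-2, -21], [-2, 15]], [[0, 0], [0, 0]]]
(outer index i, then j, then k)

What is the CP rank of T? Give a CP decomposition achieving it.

rank(T) = 2

Lower bound: the mode-3 unfolding of T (rows indexed by k, columns by (i,j) = (0,0), (0,1), (1,0), (1,1)) is [[-2, -2, 0, 0], [-21, 15, 0, 0]].
There the 2×2 minor on rows k ∈ {0, 1}, columns (i,j) ∈ {(0,0), (0,1)} is det [[-2, -2], [-21, 15]] = -72 ≠ 0, so this unfolding has rank ≥ 2; CP rank is at least every unfolding rank, so rank(T) ≥ 2. (Flattening ranks never certify an upper bound on CP rank; for that we must actually write T with 2 rank-1 terms.)
Upper bound — finding two terms. Every mode-1 slice of T is a multiple of one matrix: T[i,:,:] = a[i]·M with a = (1, 0) and M = [[-2, -21], [-2, 15]] (rows indexed by j, columns by k). So it suffices to write M as a sum of two rank-1 matrices.
Splitting M by its rows (j = 0, 1), M = (1, 0)(-2, -21)ᵀ + (0, 1)(-2, 15)ᵀ.
Hence T = (1, 0) ⊗ (1, 0) ⊗ (-2, -21) + (1, 0) ⊗ (0, 1) ⊗ (-2, 15), so rank(T) ≤ 2.
These bounds meet, so rank(T) = 2.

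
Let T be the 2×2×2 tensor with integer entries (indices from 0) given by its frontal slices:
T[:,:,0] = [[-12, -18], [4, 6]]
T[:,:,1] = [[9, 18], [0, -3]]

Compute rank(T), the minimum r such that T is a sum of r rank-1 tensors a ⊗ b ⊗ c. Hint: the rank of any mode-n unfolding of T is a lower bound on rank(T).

2

Lower bound: the mode-3 unfolding of T (rows indexed by k, columns by (i,j) = (0,0), (0,1), (1,0), (1,1)) is [[-12, -18, 4, 6], [9, 18, 0, -3]].
There the 2×2 minor on rows k ∈ {0, 1}, columns (i,j) ∈ {(0,0), (0,1)} is det [[-12, -18], [9, 18]] = -54 ≠ 0, so this unfolding has rank ≥ 2; CP rank is at least every unfolding rank, so rank(T) ≥ 2. (Flattening ranks never certify an upper bound on CP rank; for that we must actually write T with 2 rank-1 terms.)
Upper bound — finding two terms. Write S_k = T[:,:,k] for the frontal slices: S₀ = [[-12, -18], [4, 6]], S₁ = [[9, 18], [0, -3]].
If T = a₁ ⊗ b₁ ⊗ c₁ + a₂ ⊗ b₂ ⊗ c₂ then each S_k = c₁[k]·a₁b₁ᵀ + c₂[k]·a₂b₂ᵀ. S₀ and S₁ are linearly independent, so a₁b₁ᵀ and a₂b₂ᵀ must span the same plane of matrices: they are the rank-1 matrices of the form x·S₀ + y·S₁.
det(x·S₀ + y·S₁) is 18·xy − 27·y² = 9·(2·x − 3·y)(y), vanishing at (x:y) = (3:2) and (1:0).
M₁ = 3·S₀ + 2·S₁ = [[-18, -18], [12, 12]] = (-6)·[3, -2][1, 1]ᵀ and M₂ = S₀ = [[-12, -18], [4, 6]] = (-2)·[3, -1][2, 3]ᵀ, so take a₁ = [3, -2], b₁ = [1, 1], a₂ = [3, -1], b₂ = [2, 3].
Each slice is an integer combination of E₁ = a₁b₁ᵀ and E₂ = a₂b₂ᵀ: S₀ = −2·E₂, S₁ = −3·E₁ + 3·E₂; reading off coefficients, c₁ = [0, -3] and c₂ = [-2, 3].
Hence T = [3, -2] ⊗ [1, 1] ⊗ [0, -3] + [3, -1] ⊗ [2, 3] ⊗ [-2, 3], so rank(T) ≤ 2.
These bounds meet, so rank(T) = 2.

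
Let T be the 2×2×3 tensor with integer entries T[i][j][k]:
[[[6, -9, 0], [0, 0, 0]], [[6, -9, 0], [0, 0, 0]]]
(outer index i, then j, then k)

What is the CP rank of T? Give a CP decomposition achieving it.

rank(T) = 1

Lower bound: T ≠ 0 (e.g. T[0,0,0] = 6), so rank(T) ≥ 1.
Upper bound: if T = a ⊗ b ⊗ c then every fibre of T is a multiple of the corresponding factor, so read the factors off the fibres through the nonzero entry T[0,0,0] = 6.
The mode-1 fibre T[:,0,0] = [6, 6] gives a = (1, 1) (primitive direction); the mode-2 fibre T[0,:,0] = [6, 0] gives b = (1, 0); then c[k] = T[0,0,k] / (a[0]·b[0]) = [6, -9, 0] / 1 = (6, -9, 0).
Expanding (1, 1) ⊗ (1, 0) ⊗ (6, -9, 0) reproduces all 12 entries of T, so T = (1, 1) ⊗ (1, 0) ⊗ (6, -9, 0) and rank(T) ≤ 1.
These bounds meet, so rank(T) = 1.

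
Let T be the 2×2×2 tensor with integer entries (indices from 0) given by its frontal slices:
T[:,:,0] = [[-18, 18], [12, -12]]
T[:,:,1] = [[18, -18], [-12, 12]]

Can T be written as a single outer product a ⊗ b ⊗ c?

Yes

If T = a ⊗ b ⊗ c then every fibre of T is a multiple of the corresponding factor, so read the factors off the fibres through the nonzero entry T[0,0,0] = -18.
The mode-1 fibre T[:,0,0] = [-18, 12] gives a = [3, -2] (primitive direction); the mode-2 fibre T[0,:,0] = [-18, 18] gives b = [1, -1]; then c[k] = T[0,0,k] / (a[0]·b[0]) = [-18, 18] / 3 = [-6, 6].
Expanding [3, -2] ⊗ [1, -1] ⊗ [-6, 6] reproduces all 8 entries of T, so T = [3, -2] ⊗ [1, -1] ⊗ [-6, 6] and rank(T) ≤ 1.
Equivalently every frontal slice T[:,:,k] is c[k] times the rank-1 matrix [3, -2] ⊗ [1, -1]. So T has rank 1 (it is nonzero).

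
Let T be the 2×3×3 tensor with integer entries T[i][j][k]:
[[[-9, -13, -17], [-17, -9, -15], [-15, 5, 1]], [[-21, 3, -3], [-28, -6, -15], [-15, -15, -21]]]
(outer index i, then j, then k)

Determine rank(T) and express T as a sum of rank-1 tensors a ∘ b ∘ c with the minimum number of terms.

Lower bound: the mode-2 unfolding of T (rows indexed by j, columns by (i,k) = (0,0), (0,1), (0,2), (1,0), (1,1), (1,2)) is [[-9, -13, -17, -21, 3, -3], [-17, -9, -15, -28, -6, -15], [-15, 5, 1, -15, -15, -21]].
There the 2×2 minor on rows j ∈ {0, 1}, columns (i,k) ∈ {(0,0), (0,1)} is det [[-9, -13], [-17, -9]] = -140 ≠ 0, so this unfolding has rank ≥ 2; CP rank is at least every unfolding rank, so rank(T) ≥ 2. (Unfolding ranks only ever bound the CP rank from below — rank(T) can be strictly larger than all of them — so the matching upper bound has to come from an explicit 2-term decomposition.)
Upper bound — finding two terms. Write S_k = T[:,:,k] for the frontal slices: S₀ = [[-9, -17, -15], [-21, -28, -15]], S₁ = [[-13, -9, 5], [3, -6, -15]], S₂ = [[-17, -15, 1], [-3, -15, -21]].
If T = a₁ ∘ b₁ ∘ c₁ + a₂ ∘ b₂ ∘ c₂ then each S_k = c₁[k]·a₁b₁ᵀ + c₂[k]·a₂b₂ᵀ. S₀ and S₁ are linearly independent, so a₁b₁ᵀ and a₂b₂ᵀ must span the same plane of matrices: they are the rank-1 matrices of the form x·S₀ + y·S₁.
The 2×2 minor of x·S₀ + y·S₁ on rows {0,1}, columns {0,1} is −105·x² + 280·xy + 105·y² = (-35)·(x − 3·y)(3·x + y), vanishing at (x:y) = (3:1) and (1:-3).
M₁ = 3·S₀ + S₁ = [[-40, -60, -40], [-60, -90, -60]] = (-10)·(2, 3)(2, 3, 2)ᵀ and M₂ = S₀ − 3·S₁ = [[30, 10, -30], [-30, -10, 30]] = 10·(1, -1)(3, 1, -3)ᵀ, so take a₁ = (2, 3), b₁ = (2, 3, 2), a₂ = (1, -1), b₂ = (3, 1, -3).
Each slice is an integer combination of E₁ = a₁b₁ᵀ and E₂ = a₂b₂ᵀ: S₀ = −3·E₁ + E₂, S₁ = −E₁ − 3·E₂, S₂ = −2·E₁ − 3·E₂; reading off coefficients, c₁ = (-3, -1, -2) and c₂ = (1, -3, -3).
Hence T = (2, 3) ∘ (2, 3, 2) ∘ (-3, -1, -2) + (1, -1) ∘ (3, 1, -3) ∘ (1, -3, -3), so rank(T) ≤ 2.
These bounds meet, so rank(T) = 2.
Check entry T[1,2,0] = -15: (3)·(2)·(-3) + (-1)·(-3)·(1) = -15.

rank(T) = 2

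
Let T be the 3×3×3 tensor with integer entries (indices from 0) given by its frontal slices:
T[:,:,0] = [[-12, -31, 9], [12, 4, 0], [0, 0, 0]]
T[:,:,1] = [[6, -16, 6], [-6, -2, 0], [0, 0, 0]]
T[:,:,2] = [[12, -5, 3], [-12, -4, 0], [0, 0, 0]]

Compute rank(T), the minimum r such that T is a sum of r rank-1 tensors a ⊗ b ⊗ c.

Lower bound: the mode-2 unfolding of T (rows indexed by j, columns by (i,k) = (0,0), (0,1), (0,2), (1,0), (1,1), (1,2), (2,0), (2,1), (2,2)) is [[-12, 6, 12, 12, -6, -12, 0, 0, 0], [-31, -16, -5, 4, -2, -4, 0, 0, 0], [9, 6, 3, 0, 0, 0, 0, 0, 0]].
There the 2×2 minor on rows j ∈ {0, 1}, columns (i,k) ∈ {(0,0), (0,1)} is det [[-12, 6], [-31, -16]] = 378 ≠ 0, so this unfolding has rank ≥ 2; CP rank is at least every unfolding rank, so rank(T) ≥ 2. (Unfolding ranks only ever bound the CP rank from below — rank(T) can be strictly larger than all of them — so the matching upper bound has to come from an explicit 2-term decomposition.)
Upper bound — finding two terms. Write S_k = T[:,:,k] for the frontal slices: S₀ = [[-12, -31, 9], [12, 4, 0], [0, 0, 0]], S₁ = [[6, -16, 6], [-6, -2, 0], [0, 0, 0]], S₂ = [[12, -5, 3], [-12, -4, 0], [0, 0, 0]].
If T = a₁ ⊗ b₁ ⊗ c₁ + a₂ ⊗ b₂ ⊗ c₂ then each S_k = c₁[k]·a₁b₁ᵀ + c₂[k]·a₂b₂ᵀ. S₀ and S₁ are linearly independent, so a₁b₁ᵀ and a₂b₂ᵀ must span the same plane of matrices: they are the rank-1 matrices of the form x·S₀ + y·S₁.
The 2×2 minor of x·S₀ + y·S₁ on rows {0,1}, columns {0,1} is 324·x² + 54·xy − 108·y² = 54·(3·x + 2·y)(2·x − y), vanishing at (x:y) = (2:-3) and (1:2).
M₁ = 2·S₀ − 3·S₁ = [[-42, -14, 0], [42, 14, 0], [0, 0, 0]] = (-14)·[1, -1, 0][3, 1, 0]ᵀ and M₂ = S₀ + 2·S₁ = [[0, -63, 21], [0, 0, 0], [0, 0, 0]] = (-21)·[1, 0, 0][0, 3, -1]ᵀ, so take a₁ = [1, -1, 0], b₁ = [3, 1, 0], a₂ = [1, 0, 0], b₂ = [0, 3, -1].
Each slice is an integer combination of E₁ = a₁b₁ᵀ and E₂ = a₂b₂ᵀ: S₀ = −4·E₁ − 9·E₂, S₁ = 2·E₁ − 6·E₂, S₂ = 4·E₁ − 3·E₂; reading off coefficients, c₁ = [-4, 2, 4] and c₂ = [-9, -6, -3].
Hence T = [1, -1, 0] ⊗ [3, 1, 0] ⊗ [-4, 2, 4] + [1, 0, 0] ⊗ [0, 3, -1] ⊗ [-9, -6, -3], so rank(T) ≤ 2.
These bounds meet, so rank(T) = 2.

2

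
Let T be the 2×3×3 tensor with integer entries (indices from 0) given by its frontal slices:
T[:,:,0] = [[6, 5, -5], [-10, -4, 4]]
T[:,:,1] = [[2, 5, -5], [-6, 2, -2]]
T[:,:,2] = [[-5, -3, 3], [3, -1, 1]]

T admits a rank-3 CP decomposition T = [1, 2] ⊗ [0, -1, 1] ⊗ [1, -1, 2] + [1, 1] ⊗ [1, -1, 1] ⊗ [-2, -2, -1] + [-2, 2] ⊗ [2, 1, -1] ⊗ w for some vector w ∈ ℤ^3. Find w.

w = [-2, -1, 1]

Subtract the known terms from T to get the rank-1 residual R = [-2, 2] ⊗ [2, 1, -1] ⊗ w, so R[i,j,k] = a[i]·b[j]·w[k]. Pick indices with nonzero a[0]·b[0] = (-2)·(2) = -4. Only the fibre through (0,0,·) is needed: R[0,0,:] = T[0,0,:] − Σₗ aₗ[0]bₗ[0]cₗ = [6, 2, -5] − (1)·(0)·[1, -1, 2] − (1)·(1)·[-2, -2, -1] = [8, 4, -4]. Then w[k] = R[0,0,k] / -4 for each k, giving w = [8, 4, -4] / -4 = [-2, -1, 1].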